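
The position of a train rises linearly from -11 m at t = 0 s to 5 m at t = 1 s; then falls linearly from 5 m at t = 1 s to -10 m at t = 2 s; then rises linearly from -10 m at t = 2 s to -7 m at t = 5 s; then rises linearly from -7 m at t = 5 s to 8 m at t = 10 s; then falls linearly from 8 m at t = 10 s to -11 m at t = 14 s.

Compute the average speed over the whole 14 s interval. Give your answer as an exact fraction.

34/7 m/s

Average speed = (total path length)/(elapsed time); on a piecewise-linear x-t graph the path length is Σ|Δx|.
0–1 s: |Δx| = |5 − -11| = 16 m
1–2 s: |Δx| = |-10 − 5| = 15 m
2–5 s: |Δx| = |-7 − -10| = 3 m
5–10 s: |Δx| = |8 − -7| = 15 m
10–14 s: |Δx| = |-11 − 8| = 19 m
Total path = 68 m; average speed = 68/14 = 34/7 m/s.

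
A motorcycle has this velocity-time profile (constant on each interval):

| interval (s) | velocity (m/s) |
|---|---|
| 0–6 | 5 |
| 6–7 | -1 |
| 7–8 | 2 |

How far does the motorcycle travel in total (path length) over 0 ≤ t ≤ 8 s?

Total distance travelled is ∫|v| dt — sum the magnitudes of each area piece.
0–6 s: |5| × 6 = 30 m
6–7 s: |-1| × 1 = 1 m
7–8 s: |2| × 1 = 2 m
Total distance = 33 m

33 m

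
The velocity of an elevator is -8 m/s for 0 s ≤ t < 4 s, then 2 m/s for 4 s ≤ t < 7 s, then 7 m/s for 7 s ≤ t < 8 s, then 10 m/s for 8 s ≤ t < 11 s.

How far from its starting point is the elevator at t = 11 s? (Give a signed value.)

11 m

Net displacement equals the area under the velocity-time graph (areas below the axis count negative).
0–4 s: -8 × 4 = -32 m
4–7 s: 2 × 3 = 6 m
7–8 s: 7 × 1 = 7 m
8–11 s: 10 × 3 = 30 m
Net displacement = 11 m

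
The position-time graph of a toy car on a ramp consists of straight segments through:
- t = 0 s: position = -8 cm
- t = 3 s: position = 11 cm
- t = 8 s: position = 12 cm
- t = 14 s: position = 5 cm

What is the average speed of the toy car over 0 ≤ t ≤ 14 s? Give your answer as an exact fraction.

27/14 cm/s

Average speed = (total path length)/(elapsed time); on a piecewise-linear x-t graph the path length is Σ|Δx|.
0–3 s: |Δx| = |11 − -8| = 19 cm
3–8 s: |Δx| = |12 − 11| = 1 cm
8–14 s: |Δx| = |5 − 12| = 7 cm
Total path = 27 cm; average speed = 27/14 = 27/14 cm/s.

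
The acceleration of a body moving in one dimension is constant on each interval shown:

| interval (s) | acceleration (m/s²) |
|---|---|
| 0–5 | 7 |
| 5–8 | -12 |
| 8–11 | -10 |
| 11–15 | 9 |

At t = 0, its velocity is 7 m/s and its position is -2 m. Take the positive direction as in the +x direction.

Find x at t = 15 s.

On each constant-a segment, Δv = aΔt and Δx = v₀Δt + ½aΔt²; chain segment to segment.
0–5 s: v starts 7 m/s; Δx = 7·5 + ½·7·5² = 122.5 m; v ends 42 m/s.
5–8 s: v starts 42 m/s; Δx = 42·3 + ½·-12·3² = 72 m; v ends 6 m/s.
8–11 s: v starts 6 m/s; Δx = 6·3 + ½·-10·3² = -27 m; v ends -24 m/s.
11–15 s: v starts -24 m/s; Δx = -24·4 + ½·9·4² = -24 m; v ends 12 m/s.
x(15) = -2 + Σ Δx = 141.5 m.

141.5 m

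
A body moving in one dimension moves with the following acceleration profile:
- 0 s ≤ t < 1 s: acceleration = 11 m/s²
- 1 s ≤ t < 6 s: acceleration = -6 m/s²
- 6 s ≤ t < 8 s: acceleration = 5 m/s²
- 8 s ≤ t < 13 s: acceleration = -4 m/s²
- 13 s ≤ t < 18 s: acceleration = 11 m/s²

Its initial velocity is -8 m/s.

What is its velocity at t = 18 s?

Δv equals the area under the a-t graph; then v = v₀ + Δv.
0–1 s: 11 × 1 = 11 m/s
1–6 s: -6 × 5 = -30 m/s
6–8 s: 5 × 2 = 10 m/s
8–13 s: -4 × 5 = -20 m/s
13–18 s: 11 × 5 = 55 m/s
Δv = 26 m/s, so v(18) = -8 + (26) = 18 m/s.

18 m/s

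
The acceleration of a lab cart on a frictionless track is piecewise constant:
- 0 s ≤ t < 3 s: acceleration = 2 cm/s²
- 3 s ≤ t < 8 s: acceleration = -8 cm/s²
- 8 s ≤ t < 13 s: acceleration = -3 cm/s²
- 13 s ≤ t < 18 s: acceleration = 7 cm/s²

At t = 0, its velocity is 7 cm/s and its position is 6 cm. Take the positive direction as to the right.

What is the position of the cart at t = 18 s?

On each constant-a segment, Δv = aΔt and Δx = v₀Δt + ½aΔt²; chain segment to segment.
0–3 s: v starts 7 cm/s; Δx = 7·3 + ½·2·3² = 30 cm; v ends 13 cm/s.
3–8 s: v starts 13 cm/s; Δx = 13·5 + ½·-8·5² = -35 cm; v ends -27 cm/s.
8–13 s: v starts -27 cm/s; Δx = -27·5 + ½·-3·5² = -172.5 cm; v ends -42 cm/s.
13–18 s: v starts -42 cm/s; Δx = -42·5 + ½·7·5² = -122.5 cm; v ends -7 cm/s.
x(18) = 6 + Σ Δx = -294 cm.

-294 cm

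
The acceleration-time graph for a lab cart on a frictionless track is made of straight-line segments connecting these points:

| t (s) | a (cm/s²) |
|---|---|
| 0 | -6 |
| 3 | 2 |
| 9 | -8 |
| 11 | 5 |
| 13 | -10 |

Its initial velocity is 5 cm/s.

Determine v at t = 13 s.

Δv equals the area under the a-t graph; then v = v₀ + Δv.
0–3 s: ½(-6 + 2)(3) = -6 cm/s
3–9 s: ½(2 + -8)(6) = -18 cm/s
9–11 s: ½(-8 + 5)(2) = -3 cm/s
11–13 s: ½(5 + -10)(2) = -5 cm/s
Δv = -32 cm/s, so v(13) = 5 + (-32) = -27 cm/s.

-27 cm/s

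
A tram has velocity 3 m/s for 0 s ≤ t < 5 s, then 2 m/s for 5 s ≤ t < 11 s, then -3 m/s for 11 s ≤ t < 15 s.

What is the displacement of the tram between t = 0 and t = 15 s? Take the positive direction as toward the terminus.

15 m

Displacement is the signed area under the v-t curve.
0–5 s: 3 × 5 = 15 m
5–11 s: 2 × 6 = 12 m
11–15 s: -3 × 4 = -12 m
Net displacement = 15 m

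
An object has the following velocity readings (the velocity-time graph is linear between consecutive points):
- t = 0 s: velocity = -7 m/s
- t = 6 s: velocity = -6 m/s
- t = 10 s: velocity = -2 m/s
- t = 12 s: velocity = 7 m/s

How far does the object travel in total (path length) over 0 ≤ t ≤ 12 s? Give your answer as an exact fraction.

548/9 m

Total distance travelled is ∫|v| dt — sum the magnitudes of each area piece.
0–6 s: |½(-7 + -6)(6)| = 39 m
6–10 s: |½(-6 + -2)(4)| = 16 m
10–12 s: v = 0 at t = 94/9 s; triangle areas 4/9 + 49/9 = 53/9 m
Total distance = 548/9 m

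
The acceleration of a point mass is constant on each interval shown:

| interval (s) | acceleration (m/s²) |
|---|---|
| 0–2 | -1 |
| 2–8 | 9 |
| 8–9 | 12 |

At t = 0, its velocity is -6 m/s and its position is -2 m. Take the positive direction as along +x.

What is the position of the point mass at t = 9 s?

On each constant-a segment, Δv = aΔt and Δx = v₀Δt + ½aΔt²; chain segment to segment.
0–2 s: v starts -6 m/s; Δx = -6·2 + ½·-1·2² = -14 m; v ends -8 m/s.
2–8 s: v starts -8 m/s; Δx = -8·6 + ½·9·6² = 114 m; v ends 46 m/s.
8–9 s: v starts 46 m/s; Δx = 46·1 + ½·12·1² = 52 m; v ends 58 m/s.
x(9) = -2 + Σ Δx = 150 m.

150 m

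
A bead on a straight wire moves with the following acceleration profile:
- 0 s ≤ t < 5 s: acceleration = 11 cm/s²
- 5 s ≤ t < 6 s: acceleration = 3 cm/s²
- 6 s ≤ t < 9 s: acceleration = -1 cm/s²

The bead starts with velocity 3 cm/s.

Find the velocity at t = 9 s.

Δv equals the area under the a-t graph; then v = v₀ + Δv.
0–5 s: 11 × 5 = 55 cm/s
5–6 s: 3 × 1 = 3 cm/s
6–9 s: -1 × 3 = -3 cm/s
Δv = 55 cm/s, so v(9) = 3 + (55) = 58 cm/s.

58 cm/s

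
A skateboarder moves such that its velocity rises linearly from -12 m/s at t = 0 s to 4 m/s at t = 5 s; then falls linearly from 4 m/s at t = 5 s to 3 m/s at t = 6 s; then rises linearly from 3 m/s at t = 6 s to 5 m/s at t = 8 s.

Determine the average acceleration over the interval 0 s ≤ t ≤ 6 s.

Average acceleration = Δv/Δt = (3 − -12)/(6 − 0) = 2.5 m/s².

2.5 m/s²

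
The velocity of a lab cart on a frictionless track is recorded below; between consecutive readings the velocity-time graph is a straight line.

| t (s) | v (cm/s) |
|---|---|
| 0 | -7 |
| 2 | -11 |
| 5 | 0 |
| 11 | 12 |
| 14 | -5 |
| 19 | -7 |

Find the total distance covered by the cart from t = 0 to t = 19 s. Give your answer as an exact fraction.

Total distance travelled is ∫|v| dt — sum the magnitudes of each area piece.
0–2 s: |½(-7 + -11)(2)| = 18 cm
2–5 s: |½(-11 + 0)(3)| = 16.5 cm
5–11 s: |½(0 + 12)(6)| = 36 cm
11–14 s: v = 0 at t = 223/17 s; triangle areas 216/17 + 75/34 = 507/34 cm
14–19 s: |½(-5 + -7)(5)| = 30 cm
Total distance = 1962/17 cm

1962/17 cm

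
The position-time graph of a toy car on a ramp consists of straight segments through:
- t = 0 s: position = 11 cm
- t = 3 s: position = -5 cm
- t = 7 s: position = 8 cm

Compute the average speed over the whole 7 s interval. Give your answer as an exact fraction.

29/7 cm/s

Average speed = (total path length)/(elapsed time); on a piecewise-linear x-t graph the path length is Σ|Δx|.
0–3 s: |Δx| = |-5 − 11| = 16 cm
3–7 s: |Δx| = |8 − -5| = 13 cm
Total path = 29 cm; average speed = 29/7 = 29/7 cm/s.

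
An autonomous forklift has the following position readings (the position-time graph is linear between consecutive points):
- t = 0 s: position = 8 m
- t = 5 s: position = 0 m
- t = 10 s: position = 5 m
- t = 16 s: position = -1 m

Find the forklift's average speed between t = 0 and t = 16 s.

1.1875 m/s

Average speed = (total path length)/(elapsed time); on a piecewise-linear x-t graph the path length is Σ|Δx|.
0–5 s: |Δx| = |0 − 8| = 8 m
5–10 s: |Δx| = |5 − 0| = 5 m
10–16 s: |Δx| = |-1 − 5| = 6 m
Total path = 19 m; average speed = 19/16 = 1.1875 m/s.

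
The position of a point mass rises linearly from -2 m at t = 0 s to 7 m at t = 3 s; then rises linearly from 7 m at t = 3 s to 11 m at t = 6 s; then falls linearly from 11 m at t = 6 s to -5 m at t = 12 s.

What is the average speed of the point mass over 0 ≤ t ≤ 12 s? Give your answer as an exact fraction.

Average speed = (total path length)/(elapsed time); on a piecewise-linear x-t graph the path length is Σ|Δx|.
0–3 s: |Δx| = |7 − -2| = 9 m
3–6 s: |Δx| = |11 − 7| = 4 m
6–12 s: |Δx| = |-5 − 11| = 16 m
Total path = 29 m; average speed = 29/12 = 29/12 m/s.

29/12 m/s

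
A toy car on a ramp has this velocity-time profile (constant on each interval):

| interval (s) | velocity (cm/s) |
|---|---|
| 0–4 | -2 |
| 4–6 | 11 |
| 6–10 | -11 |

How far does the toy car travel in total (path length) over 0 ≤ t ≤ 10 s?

74 cm

Distance (not displacement) is the total path length: add the absolute areas under v-t.
0–4 s: |-2| × 4 = 8 cm
4–6 s: |11| × 2 = 22 cm
6–10 s: |-11| × 4 = 44 cm
Total distance = 74 cm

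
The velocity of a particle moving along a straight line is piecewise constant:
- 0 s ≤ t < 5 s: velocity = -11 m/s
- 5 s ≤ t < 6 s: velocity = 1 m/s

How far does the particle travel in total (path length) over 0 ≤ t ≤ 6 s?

56 m

Total distance travelled is ∫|v| dt — sum the magnitudes of each area piece.
0–5 s: |-11| × 5 = 55 m
5–6 s: |1| × 1 = 1 m
Total distance = 56 m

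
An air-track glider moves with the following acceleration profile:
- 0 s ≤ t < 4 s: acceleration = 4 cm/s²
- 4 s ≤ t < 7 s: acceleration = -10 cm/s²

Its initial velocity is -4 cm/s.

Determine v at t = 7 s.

Δv equals the area under the a-t graph; then v = v₀ + Δv.
0–4 s: 4 × 4 = 16 cm/s
4–7 s: -10 × 3 = -30 cm/s
Δv = -14 cm/s, so v(7) = -4 + (-14) = -18 cm/s.

-18 cm/s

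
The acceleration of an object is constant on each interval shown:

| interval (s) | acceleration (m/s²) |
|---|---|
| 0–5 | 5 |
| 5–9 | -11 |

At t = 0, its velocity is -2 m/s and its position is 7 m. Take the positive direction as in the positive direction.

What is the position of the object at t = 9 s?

On each constant-a segment, Δv = aΔt and Δx = v₀Δt + ½aΔt²; chain segment to segment.
0–5 s: v starts -2 m/s; Δx = -2·5 + ½·5·5² = 52.5 m; v ends 23 m/s.
5–9 s: v starts 23 m/s; Δx = 23·4 + ½·-11·4² = 4 m; v ends -21 m/s.
x(9) = 7 + Σ Δx = 63.5 m.

63.5 m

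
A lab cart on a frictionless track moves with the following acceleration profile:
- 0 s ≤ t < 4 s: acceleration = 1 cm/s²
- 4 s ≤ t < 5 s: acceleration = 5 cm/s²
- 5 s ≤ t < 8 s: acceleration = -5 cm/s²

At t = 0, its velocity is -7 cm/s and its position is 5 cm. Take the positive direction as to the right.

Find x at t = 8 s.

-32 cm

On each constant-a segment, Δv = aΔt and Δx = v₀Δt + ½aΔt²; chain segment to segment.
0–4 s: v starts -7 cm/s; Δx = -7·4 + ½·1·4² = -20 cm; v ends -3 cm/s.
4–5 s: v starts -3 cm/s; Δx = -3·1 + ½·5·1² = -0.5 cm; v ends 2 cm/s.
5–8 s: v starts 2 cm/s; Δx = 2·3 + ½·-5·3² = -16.5 cm; v ends -13 cm/s.
x(8) = 5 + Σ Δx = -32 cm.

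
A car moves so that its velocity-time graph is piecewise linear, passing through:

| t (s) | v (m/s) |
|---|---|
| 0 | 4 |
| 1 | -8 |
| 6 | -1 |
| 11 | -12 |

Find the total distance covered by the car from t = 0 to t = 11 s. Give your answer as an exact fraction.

175/3 m

Total distance travelled is ∫|v| dt — sum the magnitudes of each area piece.
0–1 s: v = 0 at t = 1/3 s; triangle areas 2/3 + 8/3 = 10/3 m
1–6 s: |½(-8 + -1)(5)| = 22.5 m
6–11 s: |½(-1 + -12)(5)| = 32.5 m
Total distance = 175/3 m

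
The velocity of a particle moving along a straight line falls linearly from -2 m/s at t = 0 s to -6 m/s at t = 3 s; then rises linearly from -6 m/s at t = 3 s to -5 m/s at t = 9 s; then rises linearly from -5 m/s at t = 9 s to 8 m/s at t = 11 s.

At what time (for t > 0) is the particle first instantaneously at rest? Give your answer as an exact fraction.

v changes sign on 9–11 s (from -5 to 8); the graph is linear there, so v = 0 at t = 9 + (5)·(11 − 9)/(8 − -5) = 127/13 s.

t = 127/13 s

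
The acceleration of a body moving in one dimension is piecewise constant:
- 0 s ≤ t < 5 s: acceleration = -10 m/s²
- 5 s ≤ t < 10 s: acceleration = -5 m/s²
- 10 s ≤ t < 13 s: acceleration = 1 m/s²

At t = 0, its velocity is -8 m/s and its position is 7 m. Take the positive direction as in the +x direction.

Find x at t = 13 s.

-755 m

On each constant-a segment, Δv = aΔt and Δx = v₀Δt + ½aΔt²; chain segment to segment.
0–5 s: v starts -8 m/s; Δx = -8·5 + ½·-10·5² = -165 m; v ends -58 m/s.
5–10 s: v starts -58 m/s; Δx = -58·5 + ½·-5·5² = -352.5 m; v ends -83 m/s.
10–13 s: v starts -83 m/s; Δx = -83·3 + ½·1·3² = -244.5 m; v ends -80 m/s.
x(13) = 7 + Σ Δx = -755 m.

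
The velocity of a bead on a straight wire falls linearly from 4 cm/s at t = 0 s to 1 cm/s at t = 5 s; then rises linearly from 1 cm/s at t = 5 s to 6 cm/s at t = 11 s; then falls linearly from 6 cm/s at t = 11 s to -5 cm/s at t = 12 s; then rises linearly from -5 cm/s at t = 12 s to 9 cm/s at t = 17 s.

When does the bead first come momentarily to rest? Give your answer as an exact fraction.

t = 127/11 s

v changes sign on 11–12 s (from 6 to -5); the graph is linear there, so v = 0 at t = 11 + (-6)·(12 − 11)/(-5 − 6) = 127/11 s.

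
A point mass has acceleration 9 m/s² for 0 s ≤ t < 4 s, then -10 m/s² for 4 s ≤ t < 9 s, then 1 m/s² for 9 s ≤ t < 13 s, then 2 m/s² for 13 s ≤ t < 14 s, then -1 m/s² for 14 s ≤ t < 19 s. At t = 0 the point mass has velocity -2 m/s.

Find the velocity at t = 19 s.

Δv equals the area under the a-t graph; then v = v₀ + Δv.
0–4 s: 9 × 4 = 36 m/s
4–9 s: -10 × 5 = -50 m/s
9–13 s: 1 × 4 = 4 m/s
13–14 s: 2 × 1 = 2 m/s
14–19 s: -1 × 5 = -5 m/s
Δv = -13 m/s, so v(19) = -2 + (-13) = -15 m/s.

-15 m/s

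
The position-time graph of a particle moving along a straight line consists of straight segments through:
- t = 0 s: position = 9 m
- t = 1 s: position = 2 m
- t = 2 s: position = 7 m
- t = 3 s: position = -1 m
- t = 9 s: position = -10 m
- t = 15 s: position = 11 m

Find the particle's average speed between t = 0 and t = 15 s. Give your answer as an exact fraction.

Average speed = (total path length)/(elapsed time); on a piecewise-linear x-t graph the path length is Σ|Δx|.
0–1 s: |Δx| = |2 − 9| = 7 m
1–2 s: |Δx| = |7 − 2| = 5 m
2–3 s: |Δx| = |-1 − 7| = 8 m
3–9 s: |Δx| = |-10 − -1| = 9 m
9–15 s: |Δx| = |11 − -10| = 21 m
Total path = 50 m; average speed = 50/15 = 10/3 m/s.

10/3 m/s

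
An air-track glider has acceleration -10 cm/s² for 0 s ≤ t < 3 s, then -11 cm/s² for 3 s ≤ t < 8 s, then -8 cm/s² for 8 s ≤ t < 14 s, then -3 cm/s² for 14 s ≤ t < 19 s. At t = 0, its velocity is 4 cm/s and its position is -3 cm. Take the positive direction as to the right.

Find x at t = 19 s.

On each constant-a segment, Δv = aΔt and Δx = v₀Δt + ½aΔt²; chain segment to segment.
0–3 s: v starts 4 cm/s; Δx = 4·3 + ½·-10·3² = -33 cm; v ends -26 cm/s.
3–8 s: v starts -26 cm/s; Δx = -26·5 + ½·-11·5² = -267.5 cm; v ends -81 cm/s.
8–14 s: v starts -81 cm/s; Δx = -81·6 + ½·-8·6² = -630 cm; v ends -129 cm/s.
14–19 s: v starts -129 cm/s; Δx = -129·5 + ½·-3·5² = -682.5 cm; v ends -144 cm/s.
x(19) = -3 + Σ Δx = -1616 cm.

-1616 cm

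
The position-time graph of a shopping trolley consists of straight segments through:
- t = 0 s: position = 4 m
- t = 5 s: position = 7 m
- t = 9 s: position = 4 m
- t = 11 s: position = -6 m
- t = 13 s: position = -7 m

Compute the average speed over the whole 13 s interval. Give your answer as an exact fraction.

Average speed = (total path length)/(elapsed time); on a piecewise-linear x-t graph the path length is Σ|Δx|.
0–5 s: |Δx| = |7 − 4| = 3 m
5–9 s: |Δx| = |4 − 7| = 3 m
9–11 s: |Δx| = |-6 − 4| = 10 m
11–13 s: |Δx| = |-7 − -6| = 1 m
Total path = 17 m; average speed = 17/13 = 17/13 m/s.

17/13 m/s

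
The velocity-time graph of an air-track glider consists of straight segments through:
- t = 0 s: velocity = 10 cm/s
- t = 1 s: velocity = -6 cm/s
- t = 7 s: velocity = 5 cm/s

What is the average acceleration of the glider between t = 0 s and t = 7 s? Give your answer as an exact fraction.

Average acceleration = Δv/Δt = (5 − 10)/(7 − 0) = -5/7 cm/s².

-5/7 cm/s²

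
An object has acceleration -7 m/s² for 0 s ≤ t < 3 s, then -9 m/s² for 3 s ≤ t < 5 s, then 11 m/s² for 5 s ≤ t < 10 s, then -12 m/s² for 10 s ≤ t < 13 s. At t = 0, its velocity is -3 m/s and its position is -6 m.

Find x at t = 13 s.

-200 m

On each constant-a segment, Δv = aΔt and Δx = v₀Δt + ½aΔt²; chain segment to segment.
0–3 s: v starts -3 m/s; Δx = -3·3 + ½·-7·3² = -40.5 m; v ends -24 m/s.
3–5 s: v starts -24 m/s; Δx = -24·2 + ½·-9·2² = -66 m; v ends -42 m/s.
5–10 s: v starts -42 m/s; Δx = -42·5 + ½·11·5² = -72.5 m; v ends 13 m/s.
10–13 s: v starts 13 m/s; Δx = 13·3 + ½·-12·3² = -15 m; v ends -23 m/s.
x(13) = -6 + Σ Δx = -200 m.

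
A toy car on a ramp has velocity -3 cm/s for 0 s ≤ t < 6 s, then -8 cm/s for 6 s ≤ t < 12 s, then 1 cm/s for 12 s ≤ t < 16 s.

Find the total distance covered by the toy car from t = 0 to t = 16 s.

70 cm

Total distance travelled is ∫|v| dt — sum the magnitudes of each area piece.
0–6 s: |-3| × 6 = 18 cm
6–12 s: |-8| × 6 = 48 cm
12–16 s: |1| × 4 = 4 cm
Total distance = 70 cm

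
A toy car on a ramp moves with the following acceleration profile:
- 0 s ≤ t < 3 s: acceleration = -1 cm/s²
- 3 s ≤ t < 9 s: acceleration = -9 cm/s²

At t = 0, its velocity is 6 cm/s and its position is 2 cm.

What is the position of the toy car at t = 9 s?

On each constant-a segment, Δv = aΔt and Δx = v₀Δt + ½aΔt²; chain segment to segment.
0–3 s: v starts 6 cm/s; Δx = 6·3 + ½·-1·3² = 13.5 cm; v ends 3 cm/s.
3–9 s: v starts 3 cm/s; Δx = 3·6 + ½·-9·6² = -144 cm; v ends -51 cm/s.
x(9) = 2 + Σ Δx = -128.5 cm.

-128.5 cm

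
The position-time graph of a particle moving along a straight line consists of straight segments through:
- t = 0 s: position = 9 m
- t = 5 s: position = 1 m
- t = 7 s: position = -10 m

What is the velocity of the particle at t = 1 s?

Velocity is the slope of the x-t graph on 0–5 s: (1 − 9)/(5 − 0) = -1.6 m/s.

-1.6 m/s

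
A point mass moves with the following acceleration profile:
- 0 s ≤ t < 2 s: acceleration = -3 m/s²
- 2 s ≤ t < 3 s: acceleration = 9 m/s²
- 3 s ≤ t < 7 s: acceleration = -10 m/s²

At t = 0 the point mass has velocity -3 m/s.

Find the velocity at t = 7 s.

-40 m/s

Δv equals the area under the a-t graph; then v = v₀ + Δv.
0–2 s: -3 × 2 = -6 m/s
2–3 s: 9 × 1 = 9 m/s
3–7 s: -10 × 4 = -40 m/s
Δv = -37 m/s, so v(7) = -3 + (-37) = -40 m/s.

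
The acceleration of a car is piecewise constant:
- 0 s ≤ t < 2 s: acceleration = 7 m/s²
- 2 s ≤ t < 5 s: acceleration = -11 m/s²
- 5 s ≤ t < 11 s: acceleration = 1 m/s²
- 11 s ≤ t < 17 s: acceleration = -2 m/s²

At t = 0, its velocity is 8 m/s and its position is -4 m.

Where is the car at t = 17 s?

-71.5 m

On each constant-a segment, Δv = aΔt and Δx = v₀Δt + ½aΔt²; chain segment to segment.
0–2 s: v starts 8 m/s; Δx = 8·2 + ½·7·2² = 30 m; v ends 22 m/s.
2–5 s: v starts 22 m/s; Δx = 22·3 + ½·-11·3² = 16.5 m; v ends -11 m/s.
5–11 s: v starts -11 m/s; Δx = -11·6 + ½·1·6² = -48 m; v ends -5 m/s.
11–17 s: v starts -5 m/s; Δx = -5·6 + ½·-2·6² = -66 m; v ends -17 m/s.
x(17) = -4 + Σ Δx = -71.5 m.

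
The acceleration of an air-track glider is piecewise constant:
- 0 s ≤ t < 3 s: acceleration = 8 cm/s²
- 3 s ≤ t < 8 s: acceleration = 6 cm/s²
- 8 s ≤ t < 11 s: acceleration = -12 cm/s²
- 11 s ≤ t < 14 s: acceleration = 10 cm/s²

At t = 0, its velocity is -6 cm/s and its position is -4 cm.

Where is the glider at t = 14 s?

On each constant-a segment, Δv = aΔt and Δx = v₀Δt + ½aΔt²; chain segment to segment.
0–3 s: v starts -6 cm/s; Δx = -6·3 + ½·8·3² = 18 cm; v ends 18 cm/s.
3–8 s: v starts 18 cm/s; Δx = 18·5 + ½·6·5² = 165 cm; v ends 48 cm/s.
8–11 s: v starts 48 cm/s; Δx = 48·3 + ½·-12·3² = 90 cm; v ends 12 cm/s.
11–14 s: v starts 12 cm/s; Δx = 12·3 + ½·10·3² = 81 cm; v ends 42 cm/s.
x(14) = -4 + Σ Δx = 350 cm.

350 cm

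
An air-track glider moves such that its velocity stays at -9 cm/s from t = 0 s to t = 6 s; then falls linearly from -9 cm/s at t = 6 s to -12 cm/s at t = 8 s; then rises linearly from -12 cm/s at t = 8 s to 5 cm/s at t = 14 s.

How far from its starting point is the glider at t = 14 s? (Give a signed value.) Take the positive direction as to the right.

-96 cm

Displacement is the signed area under the v-t curve.
0–6 s: -9 × 6 = -54 cm
6–8 s: ½(-9 + -12)(2) = -21 cm
8–14 s: ½(-12 + 5)(6) = -21 cm
Net displacement = -96 cm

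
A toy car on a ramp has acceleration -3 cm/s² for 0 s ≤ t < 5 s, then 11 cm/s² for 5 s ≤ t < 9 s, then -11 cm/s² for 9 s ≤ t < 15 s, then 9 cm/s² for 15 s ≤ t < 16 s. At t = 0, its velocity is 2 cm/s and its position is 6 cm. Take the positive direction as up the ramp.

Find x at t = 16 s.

On each constant-a segment, Δv = aΔt and Δx = v₀Δt + ½aΔt²; chain segment to segment.
0–5 s: v starts 2 cm/s; Δx = 2·5 + ½·-3·5² = -27.5 cm; v ends -13 cm/s.
5–9 s: v starts -13 cm/s; Δx = -13·4 + ½·11·4² = 36 cm; v ends 31 cm/s.
9–15 s: v starts 31 cm/s; Δx = 31·6 + ½·-11·6² = -12 cm; v ends -35 cm/s.
15–16 s: v starts -35 cm/s; Δx = -35·1 + ½·9·1² = -30.5 cm; v ends -26 cm/s.
x(16) = 6 + Σ Δx = -28 cm.

-28 cm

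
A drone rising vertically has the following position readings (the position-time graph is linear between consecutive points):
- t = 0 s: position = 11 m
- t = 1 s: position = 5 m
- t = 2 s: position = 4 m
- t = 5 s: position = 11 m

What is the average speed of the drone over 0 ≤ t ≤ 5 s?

2.8 m/s

Average speed = (total path length)/(elapsed time); on a piecewise-linear x-t graph the path length is Σ|Δx|.
0–1 s: |Δx| = |5 − 11| = 6 m
1–2 s: |Δx| = |4 − 5| = 1 m
2–5 s: |Δx| = |11 − 4| = 7 m
Total path = 14 m; average speed = 14/5 = 2.8 m/s.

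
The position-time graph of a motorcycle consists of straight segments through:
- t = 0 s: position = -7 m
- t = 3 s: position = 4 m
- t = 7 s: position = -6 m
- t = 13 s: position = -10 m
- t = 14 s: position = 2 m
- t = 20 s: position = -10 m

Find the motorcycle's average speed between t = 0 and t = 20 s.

Average speed = (total path length)/(elapsed time); on a piecewise-linear x-t graph the path length is Σ|Δx|.
0–3 s: |Δx| = |4 − -7| = 11 m
3–7 s: |Δx| = |-6 − 4| = 10 m
7–13 s: |Δx| = |-10 − -6| = 4 m
13–14 s: |Δx| = |2 − -10| = 12 m
14–20 s: |Δx| = |-10 − 2| = 12 m
Total path = 49 m; average speed = 49/20 = 2.45 m/s.

2.45 m/s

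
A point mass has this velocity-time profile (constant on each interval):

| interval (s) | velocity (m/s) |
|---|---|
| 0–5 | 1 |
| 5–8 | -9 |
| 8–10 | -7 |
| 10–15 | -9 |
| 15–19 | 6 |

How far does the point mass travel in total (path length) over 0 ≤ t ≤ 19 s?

Total distance travelled is ∫|v| dt — sum the magnitudes of each area piece.
0–5 s: |1| × 5 = 5 m
5–8 s: |-9| × 3 = 27 m
8–10 s: |-7| × 2 = 14 m
10–15 s: |-9| × 5 = 45 m
15–19 s: |6| × 4 = 24 m
Total distance = 115 m

115 m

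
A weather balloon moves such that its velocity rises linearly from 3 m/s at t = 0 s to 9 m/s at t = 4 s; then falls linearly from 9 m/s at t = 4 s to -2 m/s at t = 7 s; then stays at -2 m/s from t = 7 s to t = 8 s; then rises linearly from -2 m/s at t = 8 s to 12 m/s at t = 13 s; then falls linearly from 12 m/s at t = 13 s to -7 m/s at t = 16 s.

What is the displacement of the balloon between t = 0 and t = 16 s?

65 m

Net displacement equals the area under the velocity-time graph (areas below the axis count negative).
0–4 s: ½(3 + 9)(4) = 24 m
4–7 s: ½(9 + -2)(3) = 10.5 m
7–8 s: -2 × 1 = -2 m
8–13 s: ½(-2 + 12)(5) = 25 m
13–16 s: ½(12 + -7)(3) = 7.5 m
Net displacement = 65 m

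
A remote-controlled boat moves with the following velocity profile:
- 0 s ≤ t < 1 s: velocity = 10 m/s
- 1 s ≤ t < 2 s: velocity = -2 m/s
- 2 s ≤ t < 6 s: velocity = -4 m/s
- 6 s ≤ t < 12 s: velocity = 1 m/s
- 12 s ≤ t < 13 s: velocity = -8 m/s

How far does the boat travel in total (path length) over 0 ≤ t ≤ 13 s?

Distance (not displacement) is the total path length: add the absolute areas under v-t.
0–1 s: |10| × 1 = 10 m
1–2 s: |-2| × 1 = 2 m
2–6 s: |-4| × 4 = 16 m
6–12 s: |1| × 6 = 6 m
12–13 s: |-8| × 1 = 8 m
Total distance = 42 m

42 m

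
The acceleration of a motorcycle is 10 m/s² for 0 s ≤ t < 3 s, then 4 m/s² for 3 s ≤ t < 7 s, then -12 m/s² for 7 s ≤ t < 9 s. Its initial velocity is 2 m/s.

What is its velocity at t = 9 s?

24 m/s

Δv equals the area under the a-t graph; then v = v₀ + Δv.
0–3 s: 10 × 3 = 30 m/s
3–7 s: 4 × 4 = 16 m/s
7–9 s: -12 × 2 = -24 m/s
Δv = 22 m/s, so v(9) = 2 + (22) = 24 m/s.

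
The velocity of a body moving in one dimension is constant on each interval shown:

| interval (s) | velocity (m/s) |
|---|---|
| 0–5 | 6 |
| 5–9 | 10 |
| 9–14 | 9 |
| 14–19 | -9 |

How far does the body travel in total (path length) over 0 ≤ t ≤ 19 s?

Total distance travelled is ∫|v| dt — sum the magnitudes of each area piece.
0–5 s: |6| × 5 = 30 m
5–9 s: |10| × 4 = 40 m
9–14 s: |9| × 5 = 45 m
14–19 s: |-9| × 5 = 45 m
Total distance = 160 m

160 m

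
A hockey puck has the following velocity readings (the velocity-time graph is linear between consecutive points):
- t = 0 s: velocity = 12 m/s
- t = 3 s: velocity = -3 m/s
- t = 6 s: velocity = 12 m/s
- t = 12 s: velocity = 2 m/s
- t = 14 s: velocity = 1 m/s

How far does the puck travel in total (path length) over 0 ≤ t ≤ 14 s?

75.6 m

Total distance travelled is ∫|v| dt — sum the magnitudes of each area piece.
0–3 s: v = 0 at t = 2.4 s; triangle areas 14.4 + 0.9 = 15.3 m
3–6 s: v = 0 at t = 3.6 s; triangle areas 0.9 + 14.4 = 15.3 m
6–12 s: |½(12 + 2)(6)| = 42 m
12–14 s: |½(2 + 1)(2)| = 3 m
Total distance = 75.6 m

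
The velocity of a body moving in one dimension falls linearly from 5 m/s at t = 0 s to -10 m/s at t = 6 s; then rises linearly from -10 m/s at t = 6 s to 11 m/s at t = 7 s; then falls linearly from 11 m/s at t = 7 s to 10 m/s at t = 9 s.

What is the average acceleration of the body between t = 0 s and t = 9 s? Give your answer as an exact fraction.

Average acceleration = Δv/Δt = (10 − 5)/(9 − 0) = 5/9 m/s².

5/9 m/s²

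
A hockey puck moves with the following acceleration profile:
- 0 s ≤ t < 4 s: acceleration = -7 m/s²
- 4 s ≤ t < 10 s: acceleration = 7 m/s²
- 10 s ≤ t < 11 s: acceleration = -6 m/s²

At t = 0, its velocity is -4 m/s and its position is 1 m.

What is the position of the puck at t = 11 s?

-130 m

On each constant-a segment, Δv = aΔt and Δx = v₀Δt + ½aΔt²; chain segment to segment.
0–4 s: v starts -4 m/s; Δx = -4·4 + ½·-7·4² = -72 m; v ends -32 m/s.
4–10 s: v starts -32 m/s; Δx = -32·6 + ½·7·6² = -66 m; v ends 10 m/s.
10–11 s: v starts 10 m/s; Δx = 10·1 + ½·-6·1² = 7 m; v ends 4 m/s.
x(11) = 1 + Σ Δx = -130 m.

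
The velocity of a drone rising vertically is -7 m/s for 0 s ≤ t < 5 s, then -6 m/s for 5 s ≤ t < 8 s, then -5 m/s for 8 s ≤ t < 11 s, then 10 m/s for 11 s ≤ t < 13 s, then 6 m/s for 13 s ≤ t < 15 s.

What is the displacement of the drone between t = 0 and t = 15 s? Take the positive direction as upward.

Displacement is the signed area under the v-t curve.
0–5 s: -7 × 5 = -35 m
5–8 s: -6 × 3 = -18 m
8–11 s: -5 × 3 = -15 m
11–13 s: 10 × 2 = 20 m
13–15 s: 6 × 2 = 12 m
Net displacement = -36 m

-36 m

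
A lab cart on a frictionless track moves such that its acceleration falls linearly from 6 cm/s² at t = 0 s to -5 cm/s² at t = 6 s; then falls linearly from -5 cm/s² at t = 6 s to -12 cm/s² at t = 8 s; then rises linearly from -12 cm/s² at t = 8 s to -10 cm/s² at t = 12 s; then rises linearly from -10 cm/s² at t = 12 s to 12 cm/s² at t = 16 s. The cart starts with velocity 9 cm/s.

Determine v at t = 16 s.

-45 cm/s

Δv equals the area under the a-t graph; then v = v₀ + Δv.
0–6 s: ½(6 + -5)(6) = 3 cm/s
6–8 s: ½(-5 + -12)(2) = -17 cm/s
8–12 s: ½(-12 + -10)(4) = -44 cm/s
12–16 s: ½(-10 + 12)(4) = 4 cm/s
Δv = -54 cm/s, so v(16) = 9 + (-54) = -45 cm/s.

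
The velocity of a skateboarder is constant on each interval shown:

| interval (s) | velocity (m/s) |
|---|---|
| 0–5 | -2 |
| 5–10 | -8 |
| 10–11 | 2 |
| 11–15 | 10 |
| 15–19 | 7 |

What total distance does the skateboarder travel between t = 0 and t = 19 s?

120 m

Total distance travelled is ∫|v| dt — sum the magnitudes of each area piece.
0–5 s: |-2| × 5 = 10 m
5–10 s: |-8| × 5 = 40 m
10–11 s: |2| × 1 = 2 m
11–15 s: |10| × 4 = 40 m
15–19 s: |7| × 4 = 28 m
Total distance = 120 m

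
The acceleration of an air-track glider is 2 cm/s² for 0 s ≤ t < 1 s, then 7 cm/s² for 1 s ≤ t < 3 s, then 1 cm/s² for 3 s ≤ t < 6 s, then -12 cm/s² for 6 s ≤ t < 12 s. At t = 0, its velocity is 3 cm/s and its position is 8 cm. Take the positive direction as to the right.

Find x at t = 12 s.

13.5 cm

On each constant-a segment, Δv = aΔt and Δx = v₀Δt + ½aΔt²; chain segment to segment.
0–1 s: v starts 3 cm/s; Δx = 3·1 + ½·2·1² = 4 cm; v ends 5 cm/s.
1–3 s: v starts 5 cm/s; Δx = 5·2 + ½·7·2² = 24 cm; v ends 19 cm/s.
3–6 s: v starts 19 cm/s; Δx = 19·3 + ½·1·3² = 61.5 cm; v ends 22 cm/s.
6–12 s: v starts 22 cm/s; Δx = 22·6 + ½·-12·6² = -84 cm; v ends -50 cm/s.
x(12) = 8 + Σ Δx = 13.5 cm.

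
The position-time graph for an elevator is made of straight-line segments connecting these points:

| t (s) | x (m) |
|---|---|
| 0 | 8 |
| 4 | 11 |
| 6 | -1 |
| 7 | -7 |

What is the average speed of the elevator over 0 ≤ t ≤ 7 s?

3 m/s

Average speed = (total path length)/(elapsed time); on a piecewise-linear x-t graph the path length is Σ|Δx|.
0–4 s: |Δx| = |11 − 8| = 3 m
4–6 s: |Δx| = |-1 − 11| = 12 m
6–7 s: |Δx| = |-7 − -1| = 6 m
Total path = 21 m; average speed = 21/7 = 3 m/s.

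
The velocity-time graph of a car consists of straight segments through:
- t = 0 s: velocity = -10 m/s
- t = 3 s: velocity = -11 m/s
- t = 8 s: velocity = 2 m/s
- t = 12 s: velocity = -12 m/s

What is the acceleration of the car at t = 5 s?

2.6 m/s²

Acceleration is the slope of the v-t graph on 3–8 s: (2 − -11)/(8 − 3) = 2.6 m/s².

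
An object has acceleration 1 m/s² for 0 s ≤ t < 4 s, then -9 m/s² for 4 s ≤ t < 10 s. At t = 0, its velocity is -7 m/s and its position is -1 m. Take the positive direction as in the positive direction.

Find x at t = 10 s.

On each constant-a segment, Δv = aΔt and Δx = v₀Δt + ½aΔt²; chain segment to segment.
0–4 s: v starts -7 m/s; Δx = -7·4 + ½·1·4² = -20 m; v ends -3 m/s.
4–10 s: v starts -3 m/s; Δx = -3·6 + ½·-9·6² = -180 m; v ends -57 m/s.
x(10) = -1 + Σ Δx = -201 m.

-201 m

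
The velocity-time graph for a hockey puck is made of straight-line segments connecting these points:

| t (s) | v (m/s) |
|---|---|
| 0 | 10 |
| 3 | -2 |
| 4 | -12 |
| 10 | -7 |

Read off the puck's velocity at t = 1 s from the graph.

6 m/s

On 0–3 s the graph is linear from 10 to -2 m/s: v(1) = 10 + (-2 − 10)·(1 − 0)/(3 − 0) = 6 m/s.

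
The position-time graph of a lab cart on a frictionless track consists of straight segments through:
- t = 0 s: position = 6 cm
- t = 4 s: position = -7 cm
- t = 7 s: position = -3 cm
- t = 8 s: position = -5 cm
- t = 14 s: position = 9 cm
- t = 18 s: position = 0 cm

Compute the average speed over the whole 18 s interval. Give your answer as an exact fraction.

7/3 cm/s

Average speed = (total path length)/(elapsed time); on a piecewise-linear x-t graph the path length is Σ|Δx|.
0–4 s: |Δx| = |-7 − 6| = 13 cm
4–7 s: |Δx| = |-3 − -7| = 4 cm
7–8 s: |Δx| = |-5 − -3| = 2 cm
8–14 s: |Δx| = |9 − -5| = 14 cm
14–18 s: |Δx| = |0 − 9| = 9 cm
Total path = 42 cm; average speed = 42/18 = 7/3 cm/s.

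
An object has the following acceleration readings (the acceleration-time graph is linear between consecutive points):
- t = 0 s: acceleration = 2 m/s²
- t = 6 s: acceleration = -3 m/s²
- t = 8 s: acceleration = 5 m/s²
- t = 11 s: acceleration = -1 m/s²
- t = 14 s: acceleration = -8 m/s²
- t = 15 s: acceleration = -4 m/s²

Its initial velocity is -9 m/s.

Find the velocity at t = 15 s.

-23.5 m/s

Δv equals the area under the a-t graph; then v = v₀ + Δv.
0–6 s: ½(2 + -3)(6) = -3 m/s
6–8 s: ½(-3 + 5)(2) = 2 m/s
8–11 s: ½(5 + -1)(3) = 6 m/s
11–14 s: ½(-1 + -8)(3) = -13.5 m/s
14–15 s: ½(-8 + -4)(1) = -6 m/s
Δv = -14.5 m/s, so v(15) = -9 + (-14.5) = -23.5 m/s.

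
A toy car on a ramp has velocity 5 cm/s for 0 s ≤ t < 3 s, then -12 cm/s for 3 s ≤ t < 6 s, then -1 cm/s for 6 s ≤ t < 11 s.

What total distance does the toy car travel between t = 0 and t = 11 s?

56 cm

Total distance travelled is ∫|v| dt — sum the magnitudes of each area piece.
0–3 s: |5| × 3 = 15 cm
3–6 s: |-12| × 3 = 36 cm
6–11 s: |-1| × 5 = 5 cm
Total distance = 56 cm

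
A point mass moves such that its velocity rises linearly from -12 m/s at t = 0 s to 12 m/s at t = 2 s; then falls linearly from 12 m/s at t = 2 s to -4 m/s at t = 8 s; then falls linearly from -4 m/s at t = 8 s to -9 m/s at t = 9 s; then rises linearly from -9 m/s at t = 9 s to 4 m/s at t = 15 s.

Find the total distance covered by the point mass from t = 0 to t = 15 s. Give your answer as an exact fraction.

1843/26 m

Total distance travelled is ∫|v| dt — sum the magnitudes of each area piece.
0–2 s: v = 0 at t = 1 s; triangle areas 6 + 6 = 12 m
2–8 s: v = 0 at t = 6.5 s; triangle areas 27 + 3 = 30 m
8–9 s: |½(-4 + -9)(1)| = 6.5 m
9–15 s: v = 0 at t = 171/13 s; triangle areas 243/13 + 48/13 = 291/13 m
Total distance = 1843/26 m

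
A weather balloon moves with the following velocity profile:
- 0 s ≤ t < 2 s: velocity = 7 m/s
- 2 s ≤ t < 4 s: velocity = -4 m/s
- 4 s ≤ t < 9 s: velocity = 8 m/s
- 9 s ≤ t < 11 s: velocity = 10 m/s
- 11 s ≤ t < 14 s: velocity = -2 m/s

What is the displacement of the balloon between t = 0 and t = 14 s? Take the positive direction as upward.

60 m

Displacement is the signed area under the v-t curve.
0–2 s: 7 × 2 = 14 m
2–4 s: -4 × 2 = -8 m
4–9 s: 8 × 5 = 40 m
9–11 s: 10 × 2 = 20 m
11–14 s: -2 × 3 = -6 m
Net displacement = 60 m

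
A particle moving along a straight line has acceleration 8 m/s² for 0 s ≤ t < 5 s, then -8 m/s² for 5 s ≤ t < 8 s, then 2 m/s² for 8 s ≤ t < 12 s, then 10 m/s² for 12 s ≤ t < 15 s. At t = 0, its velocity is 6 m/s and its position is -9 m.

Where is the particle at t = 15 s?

462 m

On each constant-a segment, Δv = aΔt and Δx = v₀Δt + ½aΔt²; chain segment to segment.
0–5 s: v starts 6 m/s; Δx = 6·5 + ½·8·5² = 130 m; v ends 46 m/s.
5–8 s: v starts 46 m/s; Δx = 46·3 + ½·-8·3² = 102 m; v ends 22 m/s.
8–12 s: v starts 22 m/s; Δx = 22·4 + ½·2·4² = 104 m; v ends 30 m/s.
12–15 s: v starts 30 m/s; Δx = 30·3 + ½·10·3² = 135 m; v ends 60 m/s.
x(15) = -9 + Σ Δx = 462 m.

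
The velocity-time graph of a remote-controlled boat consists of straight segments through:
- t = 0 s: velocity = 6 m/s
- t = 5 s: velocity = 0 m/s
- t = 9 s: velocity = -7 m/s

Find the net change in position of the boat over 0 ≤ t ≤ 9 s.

Net displacement equals the area under the velocity-time graph (areas below the axis count negative).
0–5 s: ½(6 + 0)(5) = 15 m
5–9 s: ½(0 + -7)(4) = -14 m
Net displacement = 1 m

1 m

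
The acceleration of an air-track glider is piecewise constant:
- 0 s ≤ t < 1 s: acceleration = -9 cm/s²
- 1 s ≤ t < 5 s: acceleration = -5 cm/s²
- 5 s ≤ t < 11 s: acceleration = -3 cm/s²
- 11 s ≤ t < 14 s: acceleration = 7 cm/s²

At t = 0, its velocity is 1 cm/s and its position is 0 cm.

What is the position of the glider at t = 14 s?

On each constant-a segment, Δv = aΔt and Δx = v₀Δt + ½aΔt²; chain segment to segment.
0–1 s: v starts 1 cm/s; Δx = 1·1 + ½·-9·1² = -3.5 cm; v ends -8 cm/s.
1–5 s: v starts -8 cm/s; Δx = -8·4 + ½·-5·4² = -72 cm; v ends -28 cm/s.
5–11 s: v starts -28 cm/s; Δx = -28·6 + ½·-3·6² = -222 cm; v ends -46 cm/s.
11–14 s: v starts -46 cm/s; Δx = -46·3 + ½·7·3² = -106.5 cm; v ends -25 cm/s.
x(14) = 0 + Σ Δx = -404 cm.

-404 cm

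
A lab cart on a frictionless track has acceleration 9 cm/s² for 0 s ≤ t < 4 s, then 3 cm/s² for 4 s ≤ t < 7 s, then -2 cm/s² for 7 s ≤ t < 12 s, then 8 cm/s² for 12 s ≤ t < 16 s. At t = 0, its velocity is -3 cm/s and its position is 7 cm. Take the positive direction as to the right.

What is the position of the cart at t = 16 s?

556.5 cm

On each constant-a segment, Δv = aΔt and Δx = v₀Δt + ½aΔt²; chain segment to segment.
0–4 s: v starts -3 cm/s; Δx = -3·4 + ½·9·4² = 60 cm; v ends 33 cm/s.
4–7 s: v starts 33 cm/s; Δx = 33·3 + ½·3·3² = 112.5 cm; v ends 42 cm/s.
7–12 s: v starts 42 cm/s; Δx = 42·5 + ½·-2·5² = 185 cm; v ends 32 cm/s.
12–16 s: v starts 32 cm/s; Δx = 32·4 + ½·8·4² = 192 cm; v ends 64 cm/s.
x(16) = 7 + Σ Δx = 556.5 cm.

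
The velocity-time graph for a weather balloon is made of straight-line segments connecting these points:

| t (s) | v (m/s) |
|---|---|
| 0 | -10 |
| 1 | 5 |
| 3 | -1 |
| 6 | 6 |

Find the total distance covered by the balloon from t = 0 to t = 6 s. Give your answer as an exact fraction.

115/7 m

Total distance travelled is ∫|v| dt — sum the magnitudes of each area piece.
0–1 s: v = 0 at t = 2/3 s; triangle areas 10/3 + 5/6 = 25/6 m
1–3 s: v = 0 at t = 8/3 s; triangle areas 25/6 + 1/6 = 13/3 m
3–6 s: v = 0 at t = 24/7 s; triangle areas 3/14 + 54/7 = 111/14 m
Total distance = 115/7 m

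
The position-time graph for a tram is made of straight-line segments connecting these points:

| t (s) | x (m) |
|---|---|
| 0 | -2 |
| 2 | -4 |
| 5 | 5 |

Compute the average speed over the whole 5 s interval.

Average speed = (total path length)/(elapsed time); on a piecewise-linear x-t graph the path length is Σ|Δx|.
0–2 s: |Δx| = |-4 − -2| = 2 m
2–5 s: |Δx| = |5 − -4| = 9 m
Total path = 11 m; average speed = 11/5 = 2.2 m/s.

2.2 m/s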